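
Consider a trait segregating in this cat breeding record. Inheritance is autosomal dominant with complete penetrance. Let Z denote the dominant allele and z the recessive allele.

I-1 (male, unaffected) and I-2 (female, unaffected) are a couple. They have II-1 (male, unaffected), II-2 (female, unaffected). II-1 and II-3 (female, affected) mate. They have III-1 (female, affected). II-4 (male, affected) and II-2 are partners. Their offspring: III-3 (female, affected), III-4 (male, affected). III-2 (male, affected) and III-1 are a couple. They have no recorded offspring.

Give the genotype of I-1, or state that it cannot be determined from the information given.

I-1 is unaffected, so I-1 is zz.

zz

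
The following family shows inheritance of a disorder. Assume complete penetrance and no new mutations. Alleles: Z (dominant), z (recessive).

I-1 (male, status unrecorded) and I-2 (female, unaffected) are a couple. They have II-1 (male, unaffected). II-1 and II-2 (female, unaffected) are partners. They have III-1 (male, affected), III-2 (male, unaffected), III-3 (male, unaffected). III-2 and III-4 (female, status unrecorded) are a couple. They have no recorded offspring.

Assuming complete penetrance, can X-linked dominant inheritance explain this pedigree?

Under X-linked dominant, III-1 (affected, male) cannot arise from II-1 (unaffected) × II-2 (unaffected).

No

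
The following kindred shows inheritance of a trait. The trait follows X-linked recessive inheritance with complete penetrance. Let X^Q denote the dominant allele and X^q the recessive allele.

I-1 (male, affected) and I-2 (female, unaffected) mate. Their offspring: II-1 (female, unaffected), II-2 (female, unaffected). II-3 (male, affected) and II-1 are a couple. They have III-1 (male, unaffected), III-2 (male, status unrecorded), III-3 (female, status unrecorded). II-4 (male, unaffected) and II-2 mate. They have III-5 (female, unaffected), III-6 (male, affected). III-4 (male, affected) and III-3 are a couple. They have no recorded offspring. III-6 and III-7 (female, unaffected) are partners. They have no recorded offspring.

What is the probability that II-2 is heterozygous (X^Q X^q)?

II-2 is unaffected so carries Q and received q from I-1 (X^q Y), so II-2 is X^Q X^q, giving P(X^Q X^q) = 1.

1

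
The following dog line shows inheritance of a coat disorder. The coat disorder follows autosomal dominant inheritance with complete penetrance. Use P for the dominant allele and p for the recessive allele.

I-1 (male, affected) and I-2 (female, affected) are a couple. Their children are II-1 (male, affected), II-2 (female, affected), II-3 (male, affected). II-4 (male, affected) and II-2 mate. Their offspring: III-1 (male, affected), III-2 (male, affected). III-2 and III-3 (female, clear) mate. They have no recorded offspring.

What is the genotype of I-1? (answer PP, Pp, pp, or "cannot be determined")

I-1's phenotype allows PP or Pp, and no parent or child forces a single allele at both positions; consistent genotype assignments exist with I-1 as PP or Pp.

cannot be determined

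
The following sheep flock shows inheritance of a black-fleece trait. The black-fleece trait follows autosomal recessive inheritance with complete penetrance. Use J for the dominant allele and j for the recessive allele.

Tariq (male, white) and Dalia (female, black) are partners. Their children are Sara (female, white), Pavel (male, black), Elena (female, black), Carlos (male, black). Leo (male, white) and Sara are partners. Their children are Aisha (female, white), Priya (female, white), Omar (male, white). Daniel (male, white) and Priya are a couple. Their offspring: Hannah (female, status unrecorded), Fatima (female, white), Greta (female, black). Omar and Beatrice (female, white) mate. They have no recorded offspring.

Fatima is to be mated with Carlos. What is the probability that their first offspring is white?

Daniel is white so carries J and passed j to Greta (jj), so Daniel is Jj.
Priya is white so carries J and passed j to Greta (jj), so Priya is Jj.
Fatima is a white offspring of Daniel (Jj) × Priya (Jj), whose cross gives 1/4 JJ : 1/2 Jj : 1/4 jj; conditioning on being white, Fatima is JJ with probability 1/3, Jj with probability 2/3.
Carlos is black, so Carlos is jj.
Summing over parental genotype combinations, P(offspring is white) = 1/3·1 + 2/3·1/2 = 2/3.

2/3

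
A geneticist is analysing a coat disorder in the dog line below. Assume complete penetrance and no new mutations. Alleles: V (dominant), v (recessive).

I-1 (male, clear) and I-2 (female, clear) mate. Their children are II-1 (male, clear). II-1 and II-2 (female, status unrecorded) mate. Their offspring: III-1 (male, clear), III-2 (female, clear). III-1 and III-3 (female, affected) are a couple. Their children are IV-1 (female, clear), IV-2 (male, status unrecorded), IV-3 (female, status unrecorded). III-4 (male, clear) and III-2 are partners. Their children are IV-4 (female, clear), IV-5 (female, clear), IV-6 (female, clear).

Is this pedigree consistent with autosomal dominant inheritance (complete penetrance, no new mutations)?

A consistent assignment under autosomal dominant exists: I-1 vv, I-2 vv, II-1 vv, II-2 Vv, III-1 vv, III-2 vv, III-3 Vv, III-4 vv, IV-1 vv, IV-2 Vv, IV-3 Vv, IV-4 vv, IV-5 vv, IV-6 vv.
In this assignment every recorded phenotype matches its genotype and every non-founder's genotype is obtainable from its parents' genotypes, so the pedigree is consistent.

Yes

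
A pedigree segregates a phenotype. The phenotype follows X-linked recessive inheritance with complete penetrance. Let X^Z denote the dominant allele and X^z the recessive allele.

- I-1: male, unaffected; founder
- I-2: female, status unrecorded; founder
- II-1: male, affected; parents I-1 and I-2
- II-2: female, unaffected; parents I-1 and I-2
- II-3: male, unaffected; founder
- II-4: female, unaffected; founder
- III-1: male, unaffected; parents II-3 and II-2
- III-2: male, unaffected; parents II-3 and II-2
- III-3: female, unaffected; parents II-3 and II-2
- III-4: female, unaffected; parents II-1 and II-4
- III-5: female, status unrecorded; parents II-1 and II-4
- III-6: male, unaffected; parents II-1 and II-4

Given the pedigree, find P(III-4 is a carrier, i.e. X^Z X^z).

III-4 is unaffected so carries Z and received z from II-1 (X^z Y), so III-4 is X^Z X^z, giving P(X^Z X^z) = 1.

1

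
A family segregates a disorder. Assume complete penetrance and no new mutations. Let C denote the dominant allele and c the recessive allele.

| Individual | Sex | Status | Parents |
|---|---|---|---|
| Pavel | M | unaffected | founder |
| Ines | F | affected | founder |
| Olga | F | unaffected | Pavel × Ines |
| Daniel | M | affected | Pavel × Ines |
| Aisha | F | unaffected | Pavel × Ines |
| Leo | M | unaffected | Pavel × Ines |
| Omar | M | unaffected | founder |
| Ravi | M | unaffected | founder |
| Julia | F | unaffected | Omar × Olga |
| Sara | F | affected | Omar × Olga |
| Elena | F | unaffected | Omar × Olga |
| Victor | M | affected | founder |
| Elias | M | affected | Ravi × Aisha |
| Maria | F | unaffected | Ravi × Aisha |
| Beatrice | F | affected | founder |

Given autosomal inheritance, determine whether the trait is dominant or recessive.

Omar and Olga are both unaffected yet have an affected child Sara. Under dominance, an affected child requires at least one affected parent, so the trait cannot be dominant.

recessive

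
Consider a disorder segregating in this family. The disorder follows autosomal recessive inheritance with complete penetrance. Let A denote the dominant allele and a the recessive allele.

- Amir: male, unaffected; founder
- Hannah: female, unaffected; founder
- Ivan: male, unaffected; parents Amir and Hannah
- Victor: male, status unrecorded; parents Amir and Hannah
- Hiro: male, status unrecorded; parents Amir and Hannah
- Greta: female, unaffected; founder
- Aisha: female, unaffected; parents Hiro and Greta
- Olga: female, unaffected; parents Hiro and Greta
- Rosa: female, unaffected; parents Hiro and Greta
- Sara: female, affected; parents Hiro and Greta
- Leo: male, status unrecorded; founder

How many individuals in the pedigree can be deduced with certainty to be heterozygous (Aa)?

Obligate heterozygotes: Greta is unaffected so carries A and passed a to Sara (aa), so Greta is Aa.
Every other individual is either homozygous by phenotype or has at least one consistent homozygous assignment, so the count is 1.

1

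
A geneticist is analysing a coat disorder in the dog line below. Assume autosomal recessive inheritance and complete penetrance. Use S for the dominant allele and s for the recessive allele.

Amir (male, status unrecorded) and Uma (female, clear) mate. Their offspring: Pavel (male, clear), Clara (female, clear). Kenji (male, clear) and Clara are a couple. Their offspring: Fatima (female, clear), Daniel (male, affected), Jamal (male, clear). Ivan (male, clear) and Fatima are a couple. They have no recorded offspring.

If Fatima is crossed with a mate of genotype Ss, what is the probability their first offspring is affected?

1/6

Kenji is clear so carries S and passed s to Daniel (ss), so Kenji is Ss.
Clara is clear so carries S and passed s to Daniel (ss), so Clara is Ss.
Fatima is a clear offspring of Kenji (Ss) × Clara (Ss), whose cross gives 1/4 SS : 1/2 Ss : 1/4 ss; conditioning on being clear, Fatima is SS with probability 1/3, Ss with probability 2/3.
Summing over parental genotype combinations, P(offspring is affected) = 2/3·1/4 = 1/6.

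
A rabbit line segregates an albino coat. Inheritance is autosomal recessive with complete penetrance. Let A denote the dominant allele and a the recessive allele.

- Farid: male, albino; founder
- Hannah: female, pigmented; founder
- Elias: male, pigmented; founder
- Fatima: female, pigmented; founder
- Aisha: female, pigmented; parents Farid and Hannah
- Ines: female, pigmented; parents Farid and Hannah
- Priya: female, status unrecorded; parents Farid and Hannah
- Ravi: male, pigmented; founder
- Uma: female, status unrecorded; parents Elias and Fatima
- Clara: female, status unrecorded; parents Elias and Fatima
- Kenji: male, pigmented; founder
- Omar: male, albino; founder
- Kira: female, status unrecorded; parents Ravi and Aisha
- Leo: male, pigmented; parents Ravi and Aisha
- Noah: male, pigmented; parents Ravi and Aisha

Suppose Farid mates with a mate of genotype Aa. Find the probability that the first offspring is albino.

1/2

Farid is albino, so Farid is aa.
The cross gives 1/2 Aa : 1/2 aa, so P(offspring is albino) = 1/2.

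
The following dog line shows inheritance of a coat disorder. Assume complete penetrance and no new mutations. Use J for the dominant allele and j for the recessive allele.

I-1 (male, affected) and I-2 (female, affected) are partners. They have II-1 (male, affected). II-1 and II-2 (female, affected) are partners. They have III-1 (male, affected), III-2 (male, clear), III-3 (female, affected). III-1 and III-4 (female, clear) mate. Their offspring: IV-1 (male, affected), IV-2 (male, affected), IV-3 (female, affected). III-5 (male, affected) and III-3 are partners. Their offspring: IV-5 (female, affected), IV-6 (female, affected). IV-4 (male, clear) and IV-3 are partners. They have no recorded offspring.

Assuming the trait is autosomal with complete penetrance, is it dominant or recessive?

dominant

II-1 and II-2 are both affected yet have a clear child III-2. Under a recessive model two affected parents are homozygous and every child would be affected, so the trait cannot be recessive.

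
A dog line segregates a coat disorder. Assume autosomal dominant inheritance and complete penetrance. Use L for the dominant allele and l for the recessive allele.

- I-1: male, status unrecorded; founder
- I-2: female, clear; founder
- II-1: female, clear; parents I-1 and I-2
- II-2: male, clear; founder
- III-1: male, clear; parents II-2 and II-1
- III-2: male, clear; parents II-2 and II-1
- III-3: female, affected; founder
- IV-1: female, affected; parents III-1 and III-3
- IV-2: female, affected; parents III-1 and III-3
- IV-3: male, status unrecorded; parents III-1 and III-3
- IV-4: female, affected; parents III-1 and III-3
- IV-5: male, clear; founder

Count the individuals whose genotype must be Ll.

Obligate heterozygotes: IV-1 is affected so carries L and received l from III-1 (ll), so IV-1 is Ll; IV-2 is affected so carries L and received l from III-1 (ll), so IV-2 is Ll; IV-4 is affected so carries L and received l from III-1 (ll), so IV-4 is Ll.
Every other individual is either homozygous by phenotype or has at least one consistent homozygous assignment, so the count is 3.

3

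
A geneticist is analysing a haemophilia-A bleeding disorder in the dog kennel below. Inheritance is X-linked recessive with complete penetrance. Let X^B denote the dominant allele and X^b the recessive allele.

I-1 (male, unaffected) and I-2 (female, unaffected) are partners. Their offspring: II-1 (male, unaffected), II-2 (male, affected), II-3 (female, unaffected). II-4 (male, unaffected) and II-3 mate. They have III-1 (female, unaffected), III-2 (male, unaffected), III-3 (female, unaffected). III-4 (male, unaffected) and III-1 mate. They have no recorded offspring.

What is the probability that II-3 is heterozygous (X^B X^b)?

1/3

I-1 is unaffected, so I-1 is X^B Y.
I-2 is unaffected so carries B and passed b to II-2 (X^b Y), so I-2 is X^B X^b.
Their cross gives offspring ratios 1/2 X^B X^B : 1/2 X^B X^b. Conditioning on II-3 being unaffected, P(X^B X^b) = 1/2 / 1 = 1/2 before taking II-3's own offspring into account.
II-4 is unaffected, so II-4 is X^B Y.
Now use II-3's offspring. Probability of each recorded status — unaffected son III-2: 1/2 if II-3 is X^B X^b, 1 if X^B X^B. (III-1, III-3: equally likely either way, so uninformative.)
Bayes: P(X^B X^b) = 1/2·1/2 / (1/2·1/2 + 1/2·1) = 1/3.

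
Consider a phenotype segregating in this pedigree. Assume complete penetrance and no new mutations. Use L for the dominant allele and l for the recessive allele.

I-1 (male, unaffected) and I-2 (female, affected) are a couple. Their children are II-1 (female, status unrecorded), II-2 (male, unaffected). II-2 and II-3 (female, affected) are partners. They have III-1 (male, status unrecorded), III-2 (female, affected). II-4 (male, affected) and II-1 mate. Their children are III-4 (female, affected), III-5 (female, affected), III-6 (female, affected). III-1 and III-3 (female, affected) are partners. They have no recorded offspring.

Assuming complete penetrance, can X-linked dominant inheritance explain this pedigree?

A consistent assignment under X-linked dominant exists: I-1 X^l Y, I-2 X^L X^l, II-1 X^L X^l, II-2 X^l Y, II-3 X^L X^L, II-4 X^L Y, III-1 X^L Y, III-2 X^L X^l, III-3 X^L X^L, III-4 X^L X^L, III-5 X^L X^L, III-6 X^L X^L.
In this assignment every recorded phenotype matches its genotype and every non-founder's genotype is obtainable from its parents' genotypes, so the pedigree is consistent.

Yes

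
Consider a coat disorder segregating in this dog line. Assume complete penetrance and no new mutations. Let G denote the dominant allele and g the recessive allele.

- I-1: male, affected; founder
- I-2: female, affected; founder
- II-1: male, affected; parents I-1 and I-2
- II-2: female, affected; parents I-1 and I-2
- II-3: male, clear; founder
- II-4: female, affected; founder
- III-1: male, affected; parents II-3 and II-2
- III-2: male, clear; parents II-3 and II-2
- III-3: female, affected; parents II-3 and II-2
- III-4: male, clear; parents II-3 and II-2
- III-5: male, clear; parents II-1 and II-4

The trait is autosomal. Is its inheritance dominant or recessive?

dominant

II-1 and II-4 are both affected yet have a clear child III-5. Under a recessive model two affected parents are homozygous and every child would be affected, so the trait cannot be recessive.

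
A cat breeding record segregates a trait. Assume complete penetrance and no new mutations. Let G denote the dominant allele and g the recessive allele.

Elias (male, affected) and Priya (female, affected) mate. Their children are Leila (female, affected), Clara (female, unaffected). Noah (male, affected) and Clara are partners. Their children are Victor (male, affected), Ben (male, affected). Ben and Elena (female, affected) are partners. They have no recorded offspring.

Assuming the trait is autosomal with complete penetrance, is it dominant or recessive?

dominant

Elias and Priya are both affected yet have an unaffected child Clara. Under a recessive model two affected parents are homozygous and every child would be affected, so the trait cannot be recessive.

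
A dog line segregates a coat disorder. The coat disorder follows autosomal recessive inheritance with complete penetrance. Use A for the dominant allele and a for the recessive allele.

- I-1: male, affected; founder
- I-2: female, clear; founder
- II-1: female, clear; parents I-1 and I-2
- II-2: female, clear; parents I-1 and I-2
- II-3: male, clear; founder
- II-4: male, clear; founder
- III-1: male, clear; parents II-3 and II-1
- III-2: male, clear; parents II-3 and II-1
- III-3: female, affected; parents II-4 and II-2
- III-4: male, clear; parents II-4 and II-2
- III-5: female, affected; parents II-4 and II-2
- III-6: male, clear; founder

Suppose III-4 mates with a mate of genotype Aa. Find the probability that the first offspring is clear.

5/6

II-4 is clear so carries A and passed a to III-3 (aa), so II-4 is Aa.
II-2 is clear so carries A and received a from I-1 (aa), so II-2 is Aa.
III-4 is a clear offspring of II-4 (Aa) × II-2 (Aa), whose cross gives 1/4 AA : 1/2 Aa : 1/4 aa; conditioning on being clear, III-4 is AA with probability 1/3, Aa with probability 2/3.
Summing over parental genotype combinations, P(offspring is clear) = 1/3·1 + 2/3·3/4 = 5/6.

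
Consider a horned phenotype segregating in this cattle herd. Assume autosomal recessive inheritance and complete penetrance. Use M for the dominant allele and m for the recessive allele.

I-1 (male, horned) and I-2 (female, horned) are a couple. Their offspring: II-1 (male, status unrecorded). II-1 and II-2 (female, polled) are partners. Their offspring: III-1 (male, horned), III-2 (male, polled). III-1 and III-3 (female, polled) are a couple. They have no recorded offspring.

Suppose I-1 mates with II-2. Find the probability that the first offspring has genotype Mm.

1/2

I-1 is horned, so I-1 is mm.
II-2 is polled so carries M and passed m to III-1 (mm), so II-2 is Mm.
The cross gives 1/2 Mm : 1/2 mm, so P(offspring has genotype Mm) = 1/2.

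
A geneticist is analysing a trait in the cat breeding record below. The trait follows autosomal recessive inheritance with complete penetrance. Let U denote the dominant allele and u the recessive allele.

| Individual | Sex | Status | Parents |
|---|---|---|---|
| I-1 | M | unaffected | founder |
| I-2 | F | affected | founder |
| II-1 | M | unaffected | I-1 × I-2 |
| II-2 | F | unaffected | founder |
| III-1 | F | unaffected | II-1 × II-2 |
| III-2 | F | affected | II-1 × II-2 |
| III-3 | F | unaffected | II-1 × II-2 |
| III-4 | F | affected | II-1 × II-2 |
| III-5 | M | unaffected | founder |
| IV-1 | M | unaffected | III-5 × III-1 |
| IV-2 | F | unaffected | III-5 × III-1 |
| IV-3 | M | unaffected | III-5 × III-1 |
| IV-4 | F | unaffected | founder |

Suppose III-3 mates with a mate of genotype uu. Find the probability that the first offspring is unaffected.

II-1 is unaffected so carries U and received u from I-2 (uu), so II-1 is Uu.
II-2 is unaffected so carries U and passed u to III-2 (uu), so II-2 is Uu.
III-3 is an unaffected offspring of II-1 (Uu) × II-2 (Uu), whose cross gives 1/4 UU : 1/2 Uu : 1/4 uu; conditioning on being unaffected, III-3 is UU with probability 1/3, Uu with probability 2/3.
Summing over parental genotype combinations, P(offspring is unaffected) = 1/3·1 + 2/3·1/2 = 2/3.

2/3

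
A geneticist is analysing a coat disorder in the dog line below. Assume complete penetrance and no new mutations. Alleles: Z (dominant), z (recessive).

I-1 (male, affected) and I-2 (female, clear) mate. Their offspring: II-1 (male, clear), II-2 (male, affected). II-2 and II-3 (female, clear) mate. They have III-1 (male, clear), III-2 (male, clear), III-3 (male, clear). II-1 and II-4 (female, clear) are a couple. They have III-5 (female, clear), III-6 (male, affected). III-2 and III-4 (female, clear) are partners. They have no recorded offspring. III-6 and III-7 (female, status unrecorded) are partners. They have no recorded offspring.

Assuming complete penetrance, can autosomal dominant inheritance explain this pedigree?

No

Under autosomal dominant, III-6 (affected, male) cannot arise from II-1 (clear) × II-4 (clear).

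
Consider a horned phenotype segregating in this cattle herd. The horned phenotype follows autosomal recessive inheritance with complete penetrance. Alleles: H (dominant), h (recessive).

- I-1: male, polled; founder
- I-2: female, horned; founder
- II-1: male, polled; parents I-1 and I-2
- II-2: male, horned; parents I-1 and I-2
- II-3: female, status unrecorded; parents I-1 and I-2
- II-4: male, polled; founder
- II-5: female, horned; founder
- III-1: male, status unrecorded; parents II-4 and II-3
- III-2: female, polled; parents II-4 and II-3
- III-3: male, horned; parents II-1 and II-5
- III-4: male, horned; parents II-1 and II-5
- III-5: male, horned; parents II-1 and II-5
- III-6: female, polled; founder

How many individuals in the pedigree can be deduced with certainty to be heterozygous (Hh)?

2

Obligate heterozygotes: I-1 is polled so carries H and passed h to II-2 (hh), so I-1 is Hh; II-1 is polled so carries H and received h from I-2 (hh), so II-1 is Hh.
Every other individual is either homozygous by phenotype or has at least one consistent homozygous assignment, so the count is 2.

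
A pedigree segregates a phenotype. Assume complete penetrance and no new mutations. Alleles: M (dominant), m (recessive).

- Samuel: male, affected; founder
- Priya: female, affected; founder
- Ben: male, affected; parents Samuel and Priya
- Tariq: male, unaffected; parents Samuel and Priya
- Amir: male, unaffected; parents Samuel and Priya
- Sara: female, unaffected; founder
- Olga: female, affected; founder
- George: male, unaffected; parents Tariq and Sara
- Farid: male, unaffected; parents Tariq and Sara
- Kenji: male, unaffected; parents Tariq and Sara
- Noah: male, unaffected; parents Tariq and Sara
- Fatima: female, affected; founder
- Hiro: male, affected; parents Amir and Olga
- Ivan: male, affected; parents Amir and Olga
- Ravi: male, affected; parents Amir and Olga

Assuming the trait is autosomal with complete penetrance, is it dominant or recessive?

Samuel and Priya are both affected yet have an unaffected child Tariq. Under a recessive model two affected parents are homozygous and every child would be affected, so the trait cannot be recessive.

dominant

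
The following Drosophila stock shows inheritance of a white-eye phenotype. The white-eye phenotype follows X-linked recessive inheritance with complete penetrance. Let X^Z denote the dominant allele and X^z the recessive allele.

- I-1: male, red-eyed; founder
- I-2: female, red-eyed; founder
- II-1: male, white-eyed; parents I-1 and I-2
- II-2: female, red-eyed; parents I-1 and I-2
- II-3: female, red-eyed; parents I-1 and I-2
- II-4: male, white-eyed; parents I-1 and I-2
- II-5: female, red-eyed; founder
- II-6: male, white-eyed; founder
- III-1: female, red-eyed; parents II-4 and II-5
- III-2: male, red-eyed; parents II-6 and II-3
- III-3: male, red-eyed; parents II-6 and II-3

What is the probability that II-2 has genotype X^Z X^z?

I-1 is red-eyed, so I-1 is X^Z Y.
I-2 is red-eyed so carries Z and passed z to II-1 (X^z Y), so I-2 is X^Z X^z.
Their cross gives offspring ratios 1/2 X^Z X^Z : 1/2 X^Z X^z. Conditioning on II-2 being red-eyed, P(X^Z X^z) = 1/2 / 1 = 1/2.

1/2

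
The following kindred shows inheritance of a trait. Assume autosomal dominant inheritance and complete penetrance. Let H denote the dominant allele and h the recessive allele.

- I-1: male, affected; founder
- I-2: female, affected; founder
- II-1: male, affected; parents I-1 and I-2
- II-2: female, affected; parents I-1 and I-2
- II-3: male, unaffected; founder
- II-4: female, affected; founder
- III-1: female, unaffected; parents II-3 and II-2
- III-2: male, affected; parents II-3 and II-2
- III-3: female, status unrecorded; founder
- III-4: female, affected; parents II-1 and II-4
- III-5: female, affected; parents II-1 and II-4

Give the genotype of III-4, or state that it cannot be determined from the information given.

cannot be determined

III-4's phenotype allows HH or Hh, and no parent or child forces a single allele at both positions; consistent genotype assignments exist with III-4 as HH or Hh.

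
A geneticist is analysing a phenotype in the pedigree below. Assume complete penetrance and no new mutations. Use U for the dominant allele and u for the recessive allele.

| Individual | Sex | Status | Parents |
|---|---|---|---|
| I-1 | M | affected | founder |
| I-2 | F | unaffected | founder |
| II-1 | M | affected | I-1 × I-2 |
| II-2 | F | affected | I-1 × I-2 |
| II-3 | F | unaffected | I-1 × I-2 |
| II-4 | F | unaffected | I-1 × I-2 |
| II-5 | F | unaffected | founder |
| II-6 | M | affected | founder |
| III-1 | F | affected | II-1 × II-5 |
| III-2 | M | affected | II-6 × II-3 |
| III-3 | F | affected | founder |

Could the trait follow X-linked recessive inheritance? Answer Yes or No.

A consistent assignment under X-linked recessive exists: I-1 X^u Y, I-2 X^U X^u, II-1 X^u Y, II-2 X^u X^u, II-3 X^U X^u, II-4 X^U X^u, II-5 X^U X^u, II-6 X^u Y, III-1 X^u X^u, III-2 X^u Y, III-3 X^u X^u.
In this assignment every recorded phenotype matches its genotype and every non-founder's genotype is obtainable from its parents' genotypes, so the pedigree is consistent.

Yes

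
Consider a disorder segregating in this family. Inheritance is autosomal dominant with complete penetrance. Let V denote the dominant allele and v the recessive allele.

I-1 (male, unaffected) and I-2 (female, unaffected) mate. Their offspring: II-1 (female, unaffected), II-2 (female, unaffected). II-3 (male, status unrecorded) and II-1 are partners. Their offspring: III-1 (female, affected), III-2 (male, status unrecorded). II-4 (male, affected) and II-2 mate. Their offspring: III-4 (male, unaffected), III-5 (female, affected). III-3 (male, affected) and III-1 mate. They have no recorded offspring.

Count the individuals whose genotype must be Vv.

Obligate heterozygotes: II-4 is affected so carries V and passed v to III-4 (vv), so II-4 is Vv; III-1 is affected so carries V and received v from II-1 (vv), so III-1 is Vv; III-5 is affected so carries V and received v from II-2 (vv), so III-5 is Vv.
Every other individual is either homozygous by phenotype or has at least one consistent homozygous assignment, so the count is 3.

3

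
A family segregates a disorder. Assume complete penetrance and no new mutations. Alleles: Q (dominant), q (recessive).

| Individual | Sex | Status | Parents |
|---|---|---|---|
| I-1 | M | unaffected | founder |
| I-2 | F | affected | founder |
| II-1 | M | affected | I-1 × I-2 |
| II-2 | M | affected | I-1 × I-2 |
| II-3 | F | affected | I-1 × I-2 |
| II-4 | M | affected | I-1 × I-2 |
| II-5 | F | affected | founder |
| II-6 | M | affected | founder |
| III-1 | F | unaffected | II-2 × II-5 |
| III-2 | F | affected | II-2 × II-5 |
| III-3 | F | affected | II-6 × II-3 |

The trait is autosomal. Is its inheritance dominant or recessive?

dominant

II-2 and II-5 are both affected yet have an unaffected child III-1. Under a recessive model two affected parents are homozygous and every child would be affected, so the trait cannot be recessive.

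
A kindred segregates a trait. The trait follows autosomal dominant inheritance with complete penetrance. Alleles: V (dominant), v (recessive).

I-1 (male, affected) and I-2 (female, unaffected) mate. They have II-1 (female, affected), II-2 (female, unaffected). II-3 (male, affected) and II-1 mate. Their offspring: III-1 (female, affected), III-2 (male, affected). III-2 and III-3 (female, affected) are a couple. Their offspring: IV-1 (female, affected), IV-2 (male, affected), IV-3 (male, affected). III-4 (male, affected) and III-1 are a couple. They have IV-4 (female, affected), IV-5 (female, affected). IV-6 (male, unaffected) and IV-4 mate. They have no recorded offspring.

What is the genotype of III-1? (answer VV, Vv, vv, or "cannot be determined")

cannot be determined

III-1's phenotype allows VV or Vv, and no parent or child forces a single allele at both positions; consistent genotype assignments exist with III-1 as VV or Vv.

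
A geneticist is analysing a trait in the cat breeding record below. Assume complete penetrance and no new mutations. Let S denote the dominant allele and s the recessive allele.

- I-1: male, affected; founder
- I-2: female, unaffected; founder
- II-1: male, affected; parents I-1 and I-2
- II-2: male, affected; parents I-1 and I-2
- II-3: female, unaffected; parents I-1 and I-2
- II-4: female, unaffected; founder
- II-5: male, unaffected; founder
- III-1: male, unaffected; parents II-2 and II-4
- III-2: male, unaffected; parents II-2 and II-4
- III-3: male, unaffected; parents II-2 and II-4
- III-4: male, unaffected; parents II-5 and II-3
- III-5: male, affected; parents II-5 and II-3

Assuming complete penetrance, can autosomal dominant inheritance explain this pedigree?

No

Under autosomal dominant, III-5 (affected, male) cannot arise from II-5 (unaffected) × II-3 (unaffected).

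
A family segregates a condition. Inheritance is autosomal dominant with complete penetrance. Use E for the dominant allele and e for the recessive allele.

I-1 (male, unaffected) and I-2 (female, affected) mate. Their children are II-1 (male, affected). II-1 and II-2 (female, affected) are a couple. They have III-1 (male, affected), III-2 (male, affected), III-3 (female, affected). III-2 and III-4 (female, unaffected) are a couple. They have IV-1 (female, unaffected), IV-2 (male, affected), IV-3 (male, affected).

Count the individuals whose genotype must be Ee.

Obligate heterozygotes: II-1 is affected so carries E and received e from I-1 (ee), so II-1 is Ee; III-2 is affected so carries E and passed e to IV-1 (ee), so III-2 is Ee; IV-2 is affected so carries E and received e from III-4 (ee), so IV-2 is Ee; IV-3 is affected so carries E and received e from III-4 (ee), so IV-3 is Ee.
Every other individual is either homozygous by phenotype or has at least one consistent homozygous assignment, so the count is 4.

4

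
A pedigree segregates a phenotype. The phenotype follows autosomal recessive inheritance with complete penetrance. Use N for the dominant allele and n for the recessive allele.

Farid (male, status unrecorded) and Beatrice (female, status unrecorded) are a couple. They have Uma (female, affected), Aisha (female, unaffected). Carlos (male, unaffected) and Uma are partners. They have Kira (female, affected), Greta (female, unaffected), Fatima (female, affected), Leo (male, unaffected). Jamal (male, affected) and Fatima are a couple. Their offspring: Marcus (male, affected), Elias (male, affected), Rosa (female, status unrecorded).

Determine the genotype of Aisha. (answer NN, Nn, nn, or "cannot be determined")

cannot be determined

Aisha's phenotype allows NN or Nn, and no parent or child forces a single allele at both positions; consistent genotype assignments exist with Aisha as NN or Nn.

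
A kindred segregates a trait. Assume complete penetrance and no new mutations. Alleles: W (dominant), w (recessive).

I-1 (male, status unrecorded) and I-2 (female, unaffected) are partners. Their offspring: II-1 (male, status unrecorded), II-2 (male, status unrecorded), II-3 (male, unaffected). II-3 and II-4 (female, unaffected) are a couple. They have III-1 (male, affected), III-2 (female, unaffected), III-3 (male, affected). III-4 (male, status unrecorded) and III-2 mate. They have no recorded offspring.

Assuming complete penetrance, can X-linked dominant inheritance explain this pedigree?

No

Under X-linked dominant, III-1 (affected, male) cannot arise from II-3 (unaffected) × II-4 (unaffected).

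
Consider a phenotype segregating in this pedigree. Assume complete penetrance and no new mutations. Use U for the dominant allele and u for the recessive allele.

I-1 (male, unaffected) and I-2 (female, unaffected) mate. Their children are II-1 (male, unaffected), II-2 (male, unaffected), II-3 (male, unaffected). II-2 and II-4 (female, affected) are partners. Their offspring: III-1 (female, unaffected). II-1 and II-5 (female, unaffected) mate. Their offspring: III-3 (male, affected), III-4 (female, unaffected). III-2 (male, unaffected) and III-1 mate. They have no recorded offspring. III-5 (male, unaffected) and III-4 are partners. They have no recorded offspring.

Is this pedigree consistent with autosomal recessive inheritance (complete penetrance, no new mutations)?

Yes

A consistent assignment under autosomal recessive exists: I-1 UU, I-2 Uu, II-1 Uu, II-2 UU, II-3 UU, II-4 uu, II-5 Uu, III-1 Uu, III-2 UU, III-3 uu, III-4 UU, III-5 UU.
In this assignment every recorded phenotype matches its genotype and every non-founder's genotype is obtainable from its parents' genotypes, so the pedigree is consistent.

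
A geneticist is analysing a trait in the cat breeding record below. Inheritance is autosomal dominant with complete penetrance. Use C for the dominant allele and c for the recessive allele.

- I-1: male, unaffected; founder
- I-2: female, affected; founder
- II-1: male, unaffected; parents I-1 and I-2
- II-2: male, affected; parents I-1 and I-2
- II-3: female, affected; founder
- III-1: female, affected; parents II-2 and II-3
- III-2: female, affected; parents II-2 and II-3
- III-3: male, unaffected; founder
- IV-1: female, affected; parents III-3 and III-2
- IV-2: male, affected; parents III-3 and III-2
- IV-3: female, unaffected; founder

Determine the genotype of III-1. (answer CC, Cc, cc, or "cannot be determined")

cannot be determined

III-1's phenotype allows CC or Cc, and no parent or child forces a single allele at both positions; consistent genotype assignments exist with III-1 as CC or Cc.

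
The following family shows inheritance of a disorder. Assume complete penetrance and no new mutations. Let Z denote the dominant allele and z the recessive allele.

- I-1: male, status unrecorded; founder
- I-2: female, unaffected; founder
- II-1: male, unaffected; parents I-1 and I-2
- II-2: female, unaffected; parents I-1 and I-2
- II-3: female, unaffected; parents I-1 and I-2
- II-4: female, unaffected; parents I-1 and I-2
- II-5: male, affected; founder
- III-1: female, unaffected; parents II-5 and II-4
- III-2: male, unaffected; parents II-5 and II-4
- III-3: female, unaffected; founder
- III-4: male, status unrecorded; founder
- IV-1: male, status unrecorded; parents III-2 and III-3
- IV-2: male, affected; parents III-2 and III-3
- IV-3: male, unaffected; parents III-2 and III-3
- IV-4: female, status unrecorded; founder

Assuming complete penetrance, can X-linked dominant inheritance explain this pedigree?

Under X-linked dominant, III-1 (unaffected, female) cannot arise from II-5 (affected) × II-4 (unaffected).

No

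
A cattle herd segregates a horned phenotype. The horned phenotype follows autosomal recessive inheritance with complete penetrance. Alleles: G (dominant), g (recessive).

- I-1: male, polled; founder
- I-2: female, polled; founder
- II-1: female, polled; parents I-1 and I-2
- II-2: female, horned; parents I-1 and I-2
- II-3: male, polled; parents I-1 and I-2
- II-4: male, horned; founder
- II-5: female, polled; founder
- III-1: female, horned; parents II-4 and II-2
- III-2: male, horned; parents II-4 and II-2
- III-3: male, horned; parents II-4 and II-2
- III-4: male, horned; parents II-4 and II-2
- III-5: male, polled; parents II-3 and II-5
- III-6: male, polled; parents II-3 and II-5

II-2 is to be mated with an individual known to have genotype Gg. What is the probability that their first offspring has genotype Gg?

1/2

II-2 is horned, so II-2 is gg.
The cross gives 1/2 Gg : 1/2 gg, so P(offspring has genotype Gg) = 1/2.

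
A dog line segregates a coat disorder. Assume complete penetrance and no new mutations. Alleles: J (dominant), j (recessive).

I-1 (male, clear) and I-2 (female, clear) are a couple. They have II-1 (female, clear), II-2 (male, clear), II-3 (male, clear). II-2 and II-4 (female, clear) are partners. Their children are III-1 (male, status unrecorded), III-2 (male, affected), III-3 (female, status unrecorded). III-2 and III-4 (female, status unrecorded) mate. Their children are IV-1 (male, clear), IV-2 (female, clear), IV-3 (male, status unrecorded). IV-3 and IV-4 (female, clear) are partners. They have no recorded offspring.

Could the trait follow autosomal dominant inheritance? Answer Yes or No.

Under autosomal dominant, III-2 (affected, male) cannot arise from II-2 (clear) × II-4 (clear).

No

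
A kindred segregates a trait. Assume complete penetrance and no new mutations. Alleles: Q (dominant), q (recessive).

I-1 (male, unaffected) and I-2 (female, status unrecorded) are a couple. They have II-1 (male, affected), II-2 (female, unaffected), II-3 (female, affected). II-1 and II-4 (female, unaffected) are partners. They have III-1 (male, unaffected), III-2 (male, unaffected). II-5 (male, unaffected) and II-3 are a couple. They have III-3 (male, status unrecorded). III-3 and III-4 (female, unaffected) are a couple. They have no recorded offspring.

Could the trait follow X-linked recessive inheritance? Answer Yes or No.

Under X-linked recessive, II-3 (affected, female) cannot arise from I-1 (unaffected) × I-2 (unrecorded).

No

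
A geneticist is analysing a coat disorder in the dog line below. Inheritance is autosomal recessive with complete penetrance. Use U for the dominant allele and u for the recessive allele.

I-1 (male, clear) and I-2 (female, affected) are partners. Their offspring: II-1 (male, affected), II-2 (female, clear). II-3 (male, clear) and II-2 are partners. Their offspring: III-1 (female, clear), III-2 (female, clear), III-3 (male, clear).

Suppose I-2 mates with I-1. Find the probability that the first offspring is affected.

1/2

I-2 is affected, so I-2 is uu.
I-1 is clear so carries U and passed u to II-1 (uu), so I-1 is Uu.
The cross gives 1/2 Uu : 1/2 uu, so P(offspring is affected) = 1/2.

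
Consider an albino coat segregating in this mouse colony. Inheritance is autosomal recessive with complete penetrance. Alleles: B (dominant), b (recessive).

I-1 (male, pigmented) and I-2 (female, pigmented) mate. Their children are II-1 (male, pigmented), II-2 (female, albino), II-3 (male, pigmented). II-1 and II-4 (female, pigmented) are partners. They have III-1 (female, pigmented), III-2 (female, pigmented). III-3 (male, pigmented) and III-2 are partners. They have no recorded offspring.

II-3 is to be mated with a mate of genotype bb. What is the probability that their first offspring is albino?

1/3

I-1 is pigmented so carries B and passed b to II-2 (bb), so I-1 is Bb.
I-2 is pigmented so carries B and passed b to II-2 (bb), so I-2 is Bb.
II-3 is a pigmented offspring of I-1 (Bb) × I-2 (Bb), whose cross gives 1/4 BB : 1/2 Bb : 1/4 bb; conditioning on being pigmented, II-3 is BB with probability 1/3, Bb with probability 2/3.
Summing over parental genotype combinations, P(offspring is albino) = 2/3·1/2 = 1/3.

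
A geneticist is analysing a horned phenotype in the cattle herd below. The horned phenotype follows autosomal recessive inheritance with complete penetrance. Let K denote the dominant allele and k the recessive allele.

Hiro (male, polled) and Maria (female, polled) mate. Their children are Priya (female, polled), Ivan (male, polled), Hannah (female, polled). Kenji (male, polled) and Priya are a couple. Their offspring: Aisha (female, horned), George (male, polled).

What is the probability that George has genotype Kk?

Kenji is polled so carries K and passed k to Aisha (kk), so Kenji is Kk.
Priya is polled so carries K and passed k to Aisha (kk), so Priya is Kk.
Their cross gives offspring ratios 1/4 KK : 1/2 Kk : 1/4 kk. Conditioning on George being polled, P(Kk) = 1/2 / 3/4 = 2/3.

2/3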